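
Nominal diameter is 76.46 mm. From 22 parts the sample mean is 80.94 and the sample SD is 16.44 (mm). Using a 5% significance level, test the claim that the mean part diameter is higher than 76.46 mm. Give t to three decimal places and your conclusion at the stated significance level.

H0: μ = 76.46; H1: μ > 76.46 (one-sample t-test, right-tailed).
t = (x̄ − μ₀)/(s/√n) = (80.94 − 76.46)/(16.44/√22) = 1.278
df = n − 1 = 21
p-value = P(T ≥ 1.278) ≈ 0.108
Since p ≈ 0.108 > α = 0.05, fail to reject H0; the evidence is not statistically significant.

t = 1.278; fail to reject H0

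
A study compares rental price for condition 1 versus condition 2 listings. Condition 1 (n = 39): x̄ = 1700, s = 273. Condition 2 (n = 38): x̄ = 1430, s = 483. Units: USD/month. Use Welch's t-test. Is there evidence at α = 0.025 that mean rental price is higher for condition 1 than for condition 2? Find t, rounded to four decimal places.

Let group 1 = condition 1, group 2 = condition 2. H0: μ_1 = μ_2; H1: μ_1 > μ_2 (Welch's two-sample t-test, right-tailed).
t = (x̄_1 − x̄_2)/√(s_1²/n_1 + s_2²/n_2) = (1700 − 1430)/√(273²/39 + 483²/38) = 3.0093
Welch–Satterthwaite df ≈ 58.14
p-value = P(T ≥ 3.0093) ≈ 0.0019
Since p ≈ 0.0019 < α = 0.025, reject H0; the data support H1.

3.0093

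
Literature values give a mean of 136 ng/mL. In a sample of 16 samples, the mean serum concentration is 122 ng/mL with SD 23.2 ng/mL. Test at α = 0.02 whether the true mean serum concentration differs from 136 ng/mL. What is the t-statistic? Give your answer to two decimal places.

-2.41

H0: μ = 136; H1: μ ≠ 136 (one-sample t-test, two-sided).
t = (x̄ − μ₀)/(s/√n) = (122 − 136)/(23.2/√16) = -2.41
df = n − 1 = 15
Two-sided p-value ≈ 0.029
Since p ≈ 0.029 > α = 0.02, fail to reject H0; the evidence is not statistically significant.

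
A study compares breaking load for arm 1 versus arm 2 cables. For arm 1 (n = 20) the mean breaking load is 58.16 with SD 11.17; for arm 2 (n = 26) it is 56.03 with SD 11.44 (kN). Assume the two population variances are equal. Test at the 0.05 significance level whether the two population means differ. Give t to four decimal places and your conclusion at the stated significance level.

t = 0.6324; fail to reject H0

Let group 1 = arm 1, group 2 = arm 2. H0: μ_1 = μ_2; H1: μ_1 ≠ μ_2 (two-sample pooled-variance t-test, two-sided).
s_p² = [(20−1)·11.17² + (26−1)·11.44²]/(20+26−2) = 128.237
t = (58.16 − 56.03)/√[128.237·(1/20 + 1/26)] = 0.6324
df = n₁ + n₂ − 2 = 44
Two-sided p-value ≈ 0.530
Since p ≈ 0.530 > α = 0.05, fail to reject H0; the data do not provide sufficient evidence against H0.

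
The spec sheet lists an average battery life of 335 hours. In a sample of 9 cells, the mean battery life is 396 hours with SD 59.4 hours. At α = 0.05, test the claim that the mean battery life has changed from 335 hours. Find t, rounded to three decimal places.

3.081

H0: μ = 335; H1: μ ≠ 335 (one-sample t-test, two-sided).
t = (x̄ − μ₀)/(s/√n) = (396 − 335)/(59.4/√9) = 3.081
df = n − 1 = 8
Two-sided p-value ≈ 0.015
Since p ≈ 0.015 < α = 0.05, reject H0; the data support H1.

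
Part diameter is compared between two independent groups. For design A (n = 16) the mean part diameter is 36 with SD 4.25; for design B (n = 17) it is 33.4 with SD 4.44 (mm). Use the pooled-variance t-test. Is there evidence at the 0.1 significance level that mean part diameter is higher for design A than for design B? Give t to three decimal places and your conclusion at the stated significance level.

t = 1.716; reject H0

Let group 1 = design A, group 2 = design B. H0: μ_1 = μ_2; H1: μ_1 > μ_2 (two-sample pooled-variance t-test, right-tailed).
s_p² = [(16−1)·4.25² + (17−1)·4.44²]/(16+17−2) = 18.9147
t = (36 − 33.4)/√[18.9147·(1/16 + 1/17)] = 1.716
df = n₁ + n₂ − 2 = 31
p-value = P(T ≥ 1.716) ≈ 0.0480
Since p ≈ 0.0480 < α = 0.1, reject H0; the data support H1.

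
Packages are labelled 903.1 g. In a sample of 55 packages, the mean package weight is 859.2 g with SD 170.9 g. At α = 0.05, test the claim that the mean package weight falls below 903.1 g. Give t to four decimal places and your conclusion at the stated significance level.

t = -1.9050; reject H0

H0: μ = 903.1; H1: μ < 903.1 (one-sample t-test, left-tailed).
t = (x̄ − μ₀)/(s/√n) = (859.2 − 903.1)/(170.9/√55) = -1.9050
df = n − 1 = 54
p-value = P(T ≤ -1.9050) ≈ 0.031
Since p ≈ 0.031 < α = 0.05, reject H0; the evidence is statistically significant.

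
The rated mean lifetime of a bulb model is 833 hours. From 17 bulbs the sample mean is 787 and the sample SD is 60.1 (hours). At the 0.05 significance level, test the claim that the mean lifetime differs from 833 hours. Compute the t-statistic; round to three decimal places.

-3.156

H0: μ = 833; H1: μ ≠ 833 (one-sample t-test, two-sided).
t = (x̄ − μ₀)/(s/√n) = (787 − 833)/(60.1/√17) = -3.156
df = n − 1 = 16
Two-sided p-value ≈ 0.006
Since p ≈ 0.006 < α = 0.05, reject H0; the evidence is statistically significant.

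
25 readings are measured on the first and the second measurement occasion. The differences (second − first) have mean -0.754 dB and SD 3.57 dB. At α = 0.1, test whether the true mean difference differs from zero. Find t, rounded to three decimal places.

H0: μ_d = 0; H1: μ_d ≠ 0 (paired t-test on the differences, two-sided).
t = d̄/(s_d/√n) = -0.754/(3.57/√25) = -1.056
df = n − 1 = 24
Two-sided p-value ≈ 0.3015
Since p ≈ 0.3015 > α = 0.1, fail to reject H0; the evidence is not statistically significant.

-1.056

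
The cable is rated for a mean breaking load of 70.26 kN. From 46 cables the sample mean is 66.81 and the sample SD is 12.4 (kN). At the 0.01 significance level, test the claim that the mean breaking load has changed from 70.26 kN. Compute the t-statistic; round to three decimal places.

H0: μ = 70.26; H1: μ ≠ 70.26 (one-sample t-test, two-sided).
t = (x̄ − μ₀)/(s/√n) = (66.81 − 70.26)/(12.4/√46) = -1.887
df = n − 1 = 45
Two-sided p-value ≈ 0.066
Since p ≈ 0.066 > α = 0.01, fail to reject H0; the data do not provide sufficient evidence against H0.

-1.887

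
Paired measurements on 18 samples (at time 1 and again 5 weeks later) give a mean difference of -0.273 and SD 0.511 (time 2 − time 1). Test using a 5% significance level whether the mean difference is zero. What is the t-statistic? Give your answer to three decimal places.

H0: μ_d = 0; H1: μ_d ≠ 0 (paired t-test on the differences, two-sided).
t = d̄/(s_d/√n) = -0.273/(0.511/√18) = -2.267
df = n − 1 = 17
Two-sided p-value ≈ 0.037
Since p ≈ 0.037 < α = 0.05, reject H0; the evidence is statistically significant.

-2.267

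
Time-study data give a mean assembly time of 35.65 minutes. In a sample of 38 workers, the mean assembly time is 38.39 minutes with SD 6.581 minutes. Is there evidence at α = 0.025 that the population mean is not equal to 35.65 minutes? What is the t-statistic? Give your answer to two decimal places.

H0: μ = 35.65; H1: μ ≠ 35.65 (one-sample t-test, two-sided).
t = (x̄ − μ₀)/(s/√n) = (38.39 − 35.65)/(6.581/√38) = 2.57
df = n − 1 = 37
Two-sided p-value ≈ 0.014
Since p ≈ 0.014 < α = 0.025, reject H0; the evidence is statistically significant.

2.57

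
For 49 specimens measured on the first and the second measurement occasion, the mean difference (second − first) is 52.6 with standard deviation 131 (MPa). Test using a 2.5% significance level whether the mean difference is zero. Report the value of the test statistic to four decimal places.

H0: μ_d = 0; H1: μ_d ≠ 0 (paired t-test on the differences, two-sided).
t = d̄/(s_d/√n) = 52.6/(131/√49) = 2.8107
df = n − 1 = 48
Two-sided p-value ≈ 0.007
Since p ≈ 0.007 < α = 0.025, reject H0; the data support H1.

2.8107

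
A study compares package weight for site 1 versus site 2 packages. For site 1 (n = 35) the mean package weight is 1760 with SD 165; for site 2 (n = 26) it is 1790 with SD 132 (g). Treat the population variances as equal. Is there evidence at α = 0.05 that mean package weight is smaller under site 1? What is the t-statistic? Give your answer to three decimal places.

Let group 1 = site 1, group 2 = site 2. H0: μ_1 = μ_2; H1: μ_1 < μ_2 (two-sample pooled-variance t-test, left-tailed).
s_p² = [(35−1)·165² + (26−1)·132²]/(35+26−2) = 23072
t = (1760 − 1790)/√[23072·(1/35 + 1/26)] = -0.763
df = n₁ + n₂ − 2 = 59
p-value = P(T ≤ -0.763) ≈ 0.2243
Since p ≈ 0.2243 > α = 0.05, fail to reject H0; the data do not provide sufficient evidence against H0.

-0.763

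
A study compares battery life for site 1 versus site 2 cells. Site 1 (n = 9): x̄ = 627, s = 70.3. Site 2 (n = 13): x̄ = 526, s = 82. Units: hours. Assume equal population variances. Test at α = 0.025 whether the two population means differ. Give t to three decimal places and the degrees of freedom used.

Let group 1 = site 1, group 2 = site 2. H0: μ_1 = μ_2; H1: μ_1 ≠ μ_2 (two-sample pooled-variance t-test, two-sided).
s_p² = [(9−1)·70.3² + (13−1)·82²]/(9+13−2) = 6011.24
t = (627 − 526)/√[6011.24·(1/9 + 1/13)] = 3.004
df = n₁ + n₂ − 2 = 20
Two-sided p-value ≈ 0.0070
Since p ≈ 0.0070 < α = 0.025, reject H0; the evidence is statistically significant.

t = 3.004, df = 20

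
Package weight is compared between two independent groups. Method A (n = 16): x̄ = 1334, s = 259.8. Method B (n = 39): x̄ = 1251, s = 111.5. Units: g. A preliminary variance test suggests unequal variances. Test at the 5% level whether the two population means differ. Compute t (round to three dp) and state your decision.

t = 1.232; fail to reject H0

Let group 1 = method A, group 2 = method B. H0: μ_1 = μ_2; H1: μ_1 ≠ μ_2 (Welch's two-sample t-test, two-sided).
t = (x̄_1 − x̄_2)/√(s_1²/n_1 + s_2²/n_2) = (1334 − 1251)/√(259.8²/16 + 111.5²/39) = 1.232
Welch–Satterthwaite df ≈ 17.31
Two-sided p-value ≈ 0.2343
Since p ≈ 0.2343 > α = 0.05, fail to reject H0; the evidence is not statistically significant.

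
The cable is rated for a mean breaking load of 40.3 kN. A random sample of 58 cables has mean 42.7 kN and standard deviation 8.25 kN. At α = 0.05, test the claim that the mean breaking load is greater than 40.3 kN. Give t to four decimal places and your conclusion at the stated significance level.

t = 2.2155; reject H0

H0: μ = 40.3; H1: μ > 40.3 (one-sample t-test, right-tailed).
t = (x̄ − μ₀)/(s/√n) = (42.7 − 40.3)/(8.25/√58) = 2.2155
df = n − 1 = 57
p-value = P(T ≥ 2.2155) ≈ 0.0154
Since p ≈ 0.0154 < α = 0.05, reject H0; the data support H1.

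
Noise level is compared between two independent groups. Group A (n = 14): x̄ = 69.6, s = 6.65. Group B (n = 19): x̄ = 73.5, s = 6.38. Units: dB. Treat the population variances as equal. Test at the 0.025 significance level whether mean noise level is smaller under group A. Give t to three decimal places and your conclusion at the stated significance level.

t = -1.705; fail to reject H0

Let group 1 = group A, group 2 = group B. H0: μ_1 = μ_2; H1: μ_1 < μ_2 (two-sample pooled-variance t-test, left-tailed).
s_p² = [(14−1)·6.65² + (19−1)·6.38²]/(14+19−2) = 42.1797
t = (69.6 − 73.5)/√[42.1797·(1/14 + 1/19)] = -1.705
df = n₁ + n₂ − 2 = 31
p-value = P(T ≤ -1.705) ≈ 0.0491
Since p ≈ 0.0491 > α = 0.025, fail to reject H0; the data do not provide sufficient evidence against H0.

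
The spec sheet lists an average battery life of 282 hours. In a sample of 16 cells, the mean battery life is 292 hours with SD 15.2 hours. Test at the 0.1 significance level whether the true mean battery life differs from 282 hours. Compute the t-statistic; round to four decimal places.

2.6316

H0: μ = 282; H1: μ ≠ 282 (one-sample t-test, two-sided).
t = (x̄ − μ₀)/(s/√n) = (292 − 282)/(15.2/√16) = 2.6316
df = n − 1 = 15
Two-sided p-value ≈ 0.0189
Since p ≈ 0.0189 < α = 0.1, reject H0; the data support H1.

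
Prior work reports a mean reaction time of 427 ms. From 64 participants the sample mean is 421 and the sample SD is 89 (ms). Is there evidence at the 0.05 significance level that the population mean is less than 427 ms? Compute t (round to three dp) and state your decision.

t = -0.539; fail to reject H0

H0: μ = 427; H1: μ < 427 (one-sample t-test, left-tailed).
t = (x̄ − μ₀)/(s/√n) = (421 − 427)/(89/√64) = -0.539
df = n − 1 = 63
p-value = P(T ≤ -0.539) ≈ 0.2958
Since p ≈ 0.2958 > α = 0.05, fail to reject H0; the evidence is not statistically significant.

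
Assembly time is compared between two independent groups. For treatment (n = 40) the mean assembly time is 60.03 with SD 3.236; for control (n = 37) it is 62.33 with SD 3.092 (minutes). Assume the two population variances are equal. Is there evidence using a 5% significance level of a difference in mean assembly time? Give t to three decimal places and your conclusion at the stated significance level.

t = -3.183; reject H0

Let group 1 = treatment, group 2 = control. H0: μ_1 = μ_2; H1: μ_1 ≠ μ_2 (two-sample pooled-variance t-test, two-sided).
s_p² = [(40−1)·3.236² + (37−1)·3.092²]/(40+37−2) = 10.0343
t = (60.03 − 62.33)/√[10.0343·(1/40 + 1/37)] = -3.183
df = n₁ + n₂ − 2 = 75
Two-sided p-value ≈ 0.0021
Since p ≈ 0.0021 < α = 0.05, reject H0; the data support H1.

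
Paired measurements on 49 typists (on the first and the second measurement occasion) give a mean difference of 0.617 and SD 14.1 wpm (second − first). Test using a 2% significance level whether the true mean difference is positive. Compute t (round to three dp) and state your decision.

t = 0.306; fail to reject H0

H0: μ_d = 0; H1: μ_d > 0 (paired t-test on the differences, right-tailed).
t = d̄/(s_d/√n) = 0.617/(14.1/√49) = 0.306
df = n − 1 = 48
p-value = P(T ≥ 0.306) ≈ 0.3803
Since p ≈ 0.3803 > α = 0.02, fail to reject H0; the evidence is not statistically significant.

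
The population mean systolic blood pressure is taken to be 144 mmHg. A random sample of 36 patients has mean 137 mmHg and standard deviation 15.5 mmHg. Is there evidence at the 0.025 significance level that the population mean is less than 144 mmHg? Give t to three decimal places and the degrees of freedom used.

t = -2.710, df = 35

H0: μ = 144; H1: μ < 144 (one-sample t-test, left-tailed).
t = (x̄ − μ₀)/(s/√n) = (137 − 144)/(15.5/√36) = -2.710
df = n − 1 = 35
p-value = P(T ≤ -2.710) ≈ 0.005
Since p ≈ 0.005 < α = 0.025, reject H0; the evidence is statistically significant.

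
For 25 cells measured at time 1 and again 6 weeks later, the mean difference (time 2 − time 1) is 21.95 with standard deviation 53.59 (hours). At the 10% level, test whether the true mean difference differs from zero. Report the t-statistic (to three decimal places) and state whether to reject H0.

t = 2.048; reject H0

H0: μ_d = 0; H1: μ_d ≠ 0 (paired t-test on the differences, two-sided).
t = d̄/(s_d/√n) = 21.95/(53.59/√25) = 2.048
df = n − 1 = 24
Two-sided p-value ≈ 0.052
Since p ≈ 0.052 < α = 0.1, reject H0; the data support H1.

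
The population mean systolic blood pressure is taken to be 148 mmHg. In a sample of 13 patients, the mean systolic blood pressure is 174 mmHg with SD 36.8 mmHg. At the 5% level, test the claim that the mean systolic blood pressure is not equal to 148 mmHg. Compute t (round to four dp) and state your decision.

t = 2.5474; reject H0

H0: μ = 148; H1: μ ≠ 148 (one-sample t-test, two-sided).
t = (x̄ − μ₀)/(s/√n) = (174 − 148)/(36.8/√13) = 2.5474
df = n − 1 = 12
Two-sided p-value ≈ 0.026
Since p ≈ 0.026 < α = 0.05, reject H0; the data support H1.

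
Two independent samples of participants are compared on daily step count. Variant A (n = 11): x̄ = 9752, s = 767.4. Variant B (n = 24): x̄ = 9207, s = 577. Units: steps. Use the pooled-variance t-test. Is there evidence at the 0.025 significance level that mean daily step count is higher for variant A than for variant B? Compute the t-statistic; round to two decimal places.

2.34

Let group 1 = variant A, group 2 = variant B. H0: μ_1 = μ_2; H1: μ_1 > μ_2 (two-sample pooled-variance t-test, right-tailed).
s_p² = [(11−1)·767.4² + (24−1)·577²]/(11+24−2) = 410497
t = (9752 − 9207)/√[410497·(1/11 + 1/24)] = 2.34
df = n₁ + n₂ − 2 = 33
p-value = P(T ≥ 2.34) ≈ 0.013
Since p ≈ 0.013 < α = 0.025, reject H0; the evidence is statistically significant.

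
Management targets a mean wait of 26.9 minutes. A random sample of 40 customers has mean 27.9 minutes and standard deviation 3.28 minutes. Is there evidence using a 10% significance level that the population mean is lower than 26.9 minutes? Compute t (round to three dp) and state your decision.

t = 1.928; fail to reject H0

H0: μ = 26.9; H1: μ < 26.9 (one-sample t-test, left-tailed).
t = (x̄ − μ₀)/(s/√n) = (27.9 − 26.9)/(3.28/√40) = 1.928
df = n − 1 = 39
p-value = P(T ≤ 1.928) ≈ 0.969
Since p ≈ 0.969 > α = 0.1, fail to reject H0; the evidence is not statistically significant.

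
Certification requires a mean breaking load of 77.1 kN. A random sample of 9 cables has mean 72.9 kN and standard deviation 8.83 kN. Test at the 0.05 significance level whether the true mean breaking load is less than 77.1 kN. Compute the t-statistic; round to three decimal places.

H0: μ = 77.1; H1: μ < 77.1 (one-sample t-test, left-tailed).
t = (x̄ − μ₀)/(s/√n) = (72.9 − 77.1)/(8.83/√9) = -1.427
df = n − 1 = 8
p-value = P(T ≤ -1.427) ≈ 0.0957
Since p ≈ 0.0957 > α = 0.05, fail to reject H0; the evidence is not statistically significant.

-1.427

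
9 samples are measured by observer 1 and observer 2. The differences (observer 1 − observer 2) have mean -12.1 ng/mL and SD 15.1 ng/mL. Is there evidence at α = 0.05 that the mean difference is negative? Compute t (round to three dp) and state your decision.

H0: μ_d = 0; H1: μ_d < 0 (paired t-test on the differences, left-tailed).
t = d̄/(s_d/√n) = -12.1/(15.1/√9) = -2.404
df = n − 1 = 8
p-value = P(T ≤ -2.404) ≈ 0.021
Since p ≈ 0.021 < α = 0.05, reject H0; the data support H1.

t = -2.404; reject H0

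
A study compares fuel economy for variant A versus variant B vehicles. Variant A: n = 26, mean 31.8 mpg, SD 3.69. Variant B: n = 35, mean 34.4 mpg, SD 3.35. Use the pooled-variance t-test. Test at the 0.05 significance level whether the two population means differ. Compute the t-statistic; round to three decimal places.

Let group 1 = variant A, group 2 = variant B. H0: μ_1 = μ_2; H1: μ_1 ≠ μ_2 (two-sample pooled-variance t-test, two-sided).
s_p² = [(26−1)·3.69² + (35−1)·3.35²]/(26+35−2) = 12.2367
t = (31.8 − 34.4)/√[12.2367·(1/26 + 1/35)] = -2.871
df = n₁ + n₂ − 2 = 59
Two-sided p-value ≈ 0.0057
Since p ≈ 0.0057 < α = 0.05, reject H0; the evidence is statistically significant.

-2.871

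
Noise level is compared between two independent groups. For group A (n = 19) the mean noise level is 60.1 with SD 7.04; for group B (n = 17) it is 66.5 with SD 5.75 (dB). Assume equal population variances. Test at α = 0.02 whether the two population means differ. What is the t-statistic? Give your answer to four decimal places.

-2.9652

Let group 1 = group A, group 2 = group B. H0: μ_1 = μ_2; H1: μ_1 ≠ μ_2 (two-sample pooled-variance t-test, two-sided).
s_p² = [(19−1)·7.04² + (17−1)·5.75²]/(19+17−2) = 41.7973
t = (60.1 − 66.5)/√[41.7973·(1/19 + 1/17)] = -2.9652
df = n₁ + n₂ − 2 = 34
Two-sided p-value ≈ 0.005
Since p ≈ 0.005 < α = 0.02, reject H0; the evidence is statistically significant.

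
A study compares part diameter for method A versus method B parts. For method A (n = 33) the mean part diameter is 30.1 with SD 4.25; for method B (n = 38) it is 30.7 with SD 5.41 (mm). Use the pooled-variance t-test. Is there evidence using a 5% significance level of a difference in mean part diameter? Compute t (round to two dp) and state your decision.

t = -0.51; fail to reject H0

Let group 1 = method A, group 2 = method B. H0: μ_1 = μ_2; H1: μ_1 ≠ μ_2 (two-sample pooled-variance t-test, two-sided).
s_p² = [(33−1)·4.25² + (38−1)·5.41²]/(33+38−2) = 24.0713
t = (30.1 − 30.7)/√[24.0713·(1/33 + 1/38)] = -0.51
df = n₁ + n₂ − 2 = 69
Two-sided p-value ≈ 0.609
Since p ≈ 0.609 > α = 0.05, fail to reject H0; the evidence is not statistically significant.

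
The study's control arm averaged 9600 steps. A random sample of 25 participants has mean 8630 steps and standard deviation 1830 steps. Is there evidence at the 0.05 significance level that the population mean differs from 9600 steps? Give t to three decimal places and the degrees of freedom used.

t = -2.650, df = 24

H0: μ = 9600; H1: μ ≠ 9600 (one-sample t-test, two-sided).
t = (x̄ − μ₀)/(s/√n) = (8630 − 9600)/(1830/√25) = -2.650
df = n − 1 = 24
Two-sided p-value ≈ 0.0140
Since p ≈ 0.0140 < α = 0.05, reject H0; the evidence is statistically significant.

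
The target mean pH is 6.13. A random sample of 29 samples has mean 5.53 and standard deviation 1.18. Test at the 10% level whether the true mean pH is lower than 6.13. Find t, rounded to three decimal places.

H0: μ = 6.13; H1: μ < 6.13 (one-sample t-test, left-tailed).
t = (x̄ − μ₀)/(s/√n) = (5.53 − 6.13)/(1.18/√29) = -2.738
df = n − 1 = 28
p-value = P(T ≤ -2.738) ≈ 0.0053
Since p ≈ 0.0053 < α = 0.1, reject H0; the data support H1.

-2.738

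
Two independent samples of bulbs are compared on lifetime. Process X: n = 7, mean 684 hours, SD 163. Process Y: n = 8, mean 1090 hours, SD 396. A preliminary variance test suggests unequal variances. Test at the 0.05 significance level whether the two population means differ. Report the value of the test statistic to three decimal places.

-2.654

Let group 1 = process X, group 2 = process Y. H0: μ_1 = μ_2; H1: μ_1 ≠ μ_2 (Welch's two-sample t-test, two-sided).
t = (x̄_1 − x̄_2)/√(s_1²/n_1 + s_2²/n_2) = (684 − 1090)/√(163²/7 + 396²/8) = -2.654
Welch–Satterthwaite df ≈ 9.56
Two-sided p-value ≈ 0.0250
Since p ≈ 0.0250 < α = 0.05, reject H0; the data support H1.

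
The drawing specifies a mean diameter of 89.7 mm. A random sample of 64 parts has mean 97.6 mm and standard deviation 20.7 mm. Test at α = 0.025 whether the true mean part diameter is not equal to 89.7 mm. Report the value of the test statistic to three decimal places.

3.053

H0: μ = 89.7; H1: μ ≠ 89.7 (one-sample t-test, two-sided).
t = (x̄ − μ₀)/(s/√n) = (97.6 − 89.7)/(20.7/√64) = 3.053
df = n − 1 = 63
Two-sided p-value ≈ 0.0033
Since p ≈ 0.0033 < α = 0.025, reject H0; the data support H1.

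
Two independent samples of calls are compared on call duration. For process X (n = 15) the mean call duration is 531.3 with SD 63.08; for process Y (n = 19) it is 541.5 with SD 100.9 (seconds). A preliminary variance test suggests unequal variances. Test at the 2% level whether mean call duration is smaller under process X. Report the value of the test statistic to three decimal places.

Let group 1 = process X, group 2 = process Y. H0: μ_1 = μ_2; H1: μ_1 < μ_2 (Welch's two-sample t-test, left-tailed).
t = (x̄_1 − x̄_2)/√(s_1²/n_1 + s_2²/n_2) = (531.3 − 541.5)/√(63.08²/15 + 100.9²/19) = -0.360
Welch–Satterthwaite df ≈ 30.59
p-value = P(T ≤ -0.360) ≈ 0.3605
Since p ≈ 0.3605 > α = 0.02, fail to reject H0; the evidence is not statistically significant.

-0.360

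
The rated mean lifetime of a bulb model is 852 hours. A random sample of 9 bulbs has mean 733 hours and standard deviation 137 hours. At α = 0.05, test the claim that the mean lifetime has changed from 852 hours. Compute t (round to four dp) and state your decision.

t = -2.6058; reject H0

H0: μ = 852; H1: μ ≠ 852 (one-sample t-test, two-sided).
t = (x̄ − μ₀)/(s/√n) = (733 − 852)/(137/√9) = -2.6058
df = n − 1 = 8
Two-sided p-value ≈ 0.0313
Since p ≈ 0.0313 < α = 0.05, reject H0; the evidence is statistically significant.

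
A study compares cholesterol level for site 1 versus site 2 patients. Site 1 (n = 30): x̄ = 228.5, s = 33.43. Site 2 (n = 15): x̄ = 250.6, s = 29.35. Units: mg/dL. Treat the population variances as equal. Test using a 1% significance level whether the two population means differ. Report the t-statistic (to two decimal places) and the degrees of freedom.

t = -2.17, df = 43

Let group 1 = site 1, group 2 = site 2. H0: μ_1 = μ_2; H1: μ_1 ≠ μ_2 (two-sample pooled-variance t-test, two-sided).
s_p² = [(30−1)·33.43² + (15−1)·29.35²]/(30+15−2) = 1034.17
t = (228.5 − 250.6)/√[1034.17·(1/30 + 1/15)] = -2.17
df = n₁ + n₂ − 2 = 43
Two-sided p-value ≈ 0.035
Since p ≈ 0.035 > α = 0.01, fail to reject H0; the data do not provide sufficient evidence against H0.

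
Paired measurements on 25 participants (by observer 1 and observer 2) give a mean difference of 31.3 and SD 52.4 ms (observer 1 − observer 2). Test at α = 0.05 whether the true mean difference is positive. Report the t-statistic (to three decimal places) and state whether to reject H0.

H0: μ_d = 0; H1: μ_d > 0 (paired t-test on the differences, right-tailed).
t = d̄/(s_d/√n) = 31.3/(52.4/√25) = 2.987
df = n − 1 = 24
p-value = P(T ≥ 2.987) ≈ 0.003
Since p ≈ 0.003 < α = 0.05, reject H0; the evidence is statistically significant.

t = 2.987; reject H0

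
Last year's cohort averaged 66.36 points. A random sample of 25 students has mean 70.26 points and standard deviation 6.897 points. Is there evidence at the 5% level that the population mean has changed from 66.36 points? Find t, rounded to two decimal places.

2.83

H0: μ = 66.36; H1: μ ≠ 66.36 (one-sample t-test, two-sided).
t = (x̄ − μ₀)/(s/√n) = (70.26 − 66.36)/(6.897/√25) = 2.83
df = n − 1 = 24
Two-sided p-value ≈ 0.0093
Since p ≈ 0.0093 < α = 0.05, reject H0; the evidence is statistically significant.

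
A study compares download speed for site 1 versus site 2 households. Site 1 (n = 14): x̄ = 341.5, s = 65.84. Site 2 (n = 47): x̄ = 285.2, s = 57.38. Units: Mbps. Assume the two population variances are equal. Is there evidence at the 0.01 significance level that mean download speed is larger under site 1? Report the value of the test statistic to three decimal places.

3.116

Let group 1 = site 1, group 2 = site 2. H0: μ_1 = μ_2; H1: μ_1 > μ_2 (two-sample pooled-variance t-test, right-tailed).
s_p² = [(14−1)·65.84² + (47−1)·57.38²]/(14+47−2) = 3522.15
t = (341.5 − 285.2)/√[3522.15·(1/14 + 1/47)] = 3.116
df = n₁ + n₂ − 2 = 59
p-value = P(T ≥ 3.116) ≈ 0.0014
Since p ≈ 0.0014 < α = 0.01, reject H0; the evidence is statistically significant.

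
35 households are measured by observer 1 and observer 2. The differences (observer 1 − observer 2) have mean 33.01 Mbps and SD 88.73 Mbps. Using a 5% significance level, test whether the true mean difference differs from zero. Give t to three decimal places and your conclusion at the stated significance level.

H0: μ_d = 0; H1: μ_d ≠ 0 (paired t-test on the differences, two-sided).
t = d̄/(s_d/√n) = 33.01/(88.73/√35) = 2.201
df = n − 1 = 34
Two-sided p-value ≈ 0.0346
Since p ≈ 0.0346 < α = 0.05, reject H0; the data support H1.

t = 2.201; reject H0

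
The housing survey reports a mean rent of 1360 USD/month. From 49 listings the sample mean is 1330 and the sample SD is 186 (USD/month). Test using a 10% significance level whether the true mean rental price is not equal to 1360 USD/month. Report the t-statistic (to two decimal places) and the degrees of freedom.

t = -1.13, df = 48

H0: μ = 1360; H1: μ ≠ 1360 (one-sample t-test, two-sided).
t = (x̄ − μ₀)/(s/√n) = (1330 − 1360)/(186/√49) = -1.13
df = n − 1 = 48
Two-sided p-value ≈ 0.264
Since p ≈ 0.264 > α = 0.1, fail to reject H0; the evidence is not statistically significant.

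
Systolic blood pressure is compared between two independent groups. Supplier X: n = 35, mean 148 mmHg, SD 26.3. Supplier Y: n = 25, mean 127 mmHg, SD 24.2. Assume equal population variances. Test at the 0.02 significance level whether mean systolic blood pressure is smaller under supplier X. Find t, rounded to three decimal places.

3.151

Let group 1 = supplier X, group 2 = supplier Y. H0: μ_1 = μ_2; H1: μ_1 < μ_2 (two-sample pooled-variance t-test, left-tailed).
s_p² = [(35−1)·26.3² + (25−1)·24.2²]/(35+25−2) = 647.807
t = (148 − 127)/√[647.807·(1/35 + 1/25)] = 3.151
df = n₁ + n₂ − 2 = 58
p-value = P(T ≤ 3.151) ≈ 0.9987
Since p ≈ 0.9987 > α = 0.02, fail to reject H0; the evidence is not statistically significant.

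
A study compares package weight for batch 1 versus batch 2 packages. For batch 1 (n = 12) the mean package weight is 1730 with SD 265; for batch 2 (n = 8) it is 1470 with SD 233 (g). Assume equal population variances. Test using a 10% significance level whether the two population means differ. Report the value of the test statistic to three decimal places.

Let group 1 = batch 1, group 2 = batch 2. H0: μ_1 = μ_2; H1: μ_1 ≠ μ_2 (two-sample pooled-variance t-test, two-sided).
s_p² = [(12−1)·265² + (8−1)·233²]/(12+8−2) = 64027.7
t = (1730 − 1470)/√[64027.7·(1/12 + 1/8)] = 2.251
df = n₁ + n₂ − 2 = 18
Two-sided p-value ≈ 0.0371
Since p ≈ 0.0371 < α = 0.1, reject H0; the evidence is statistically significant.

2.251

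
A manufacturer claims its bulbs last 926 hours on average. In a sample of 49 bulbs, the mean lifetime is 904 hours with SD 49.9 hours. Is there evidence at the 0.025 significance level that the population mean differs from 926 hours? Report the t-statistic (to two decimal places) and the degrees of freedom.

H0: μ = 926; H1: μ ≠ 926 (one-sample t-test, two-sided).
t = (x̄ − μ₀)/(s/√n) = (904 − 926)/(49.9/√49) = -3.09
df = n − 1 = 48
Two-sided p-value ≈ 0.0034
Since p ≈ 0.0034 < α = 0.025, reject H0; the evidence is statistically significant.

t = -3.09, df = 48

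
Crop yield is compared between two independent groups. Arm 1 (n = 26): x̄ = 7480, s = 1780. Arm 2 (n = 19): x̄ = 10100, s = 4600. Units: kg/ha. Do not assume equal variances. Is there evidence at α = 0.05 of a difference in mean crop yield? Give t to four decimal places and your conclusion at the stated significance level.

Let group 1 = arm 1, group 2 = arm 2. H0: μ_1 = μ_2; H1: μ_1 ≠ μ_2 (Welch's two-sample t-test, two-sided).
t = (x̄_1 − x̄_2)/√(s_1²/n_1 + s_2²/n_2) = (7480 − 10100)/√(1780²/26 + 4600²/19) = -2.3571
Welch–Satterthwaite df ≈ 21.97
Two-sided p-value ≈ 0.0277
Since p ≈ 0.0277 < α = 0.05, reject H0; the evidence is statistically significant.

t = -2.3571; reject H0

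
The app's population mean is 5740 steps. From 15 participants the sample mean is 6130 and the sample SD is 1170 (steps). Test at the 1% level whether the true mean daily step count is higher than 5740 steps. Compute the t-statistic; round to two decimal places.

H0: μ = 5740; H1: μ > 5740 (one-sample t-test, right-tailed).
t = (x̄ − μ₀)/(s/√n) = (6130 − 5740)/(1170/√15) = 1.29
df = n − 1 = 14
p-value = P(T ≥ 1.29) ≈ 0.109
Since p ≈ 0.109 > α = 0.01, fail to reject H0; the data do not provide sufficient evidence against H0.

1.29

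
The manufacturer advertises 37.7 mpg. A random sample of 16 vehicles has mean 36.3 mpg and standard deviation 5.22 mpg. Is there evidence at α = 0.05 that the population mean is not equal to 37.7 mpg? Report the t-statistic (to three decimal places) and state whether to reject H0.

t = -1.073; fail to reject H0

H0: μ = 37.7; H1: μ ≠ 37.7 (one-sample t-test, two-sided).
t = (x̄ − μ₀)/(s/√n) = (36.3 − 37.7)/(5.22/√16) = -1.073
df = n − 1 = 15
Two-sided p-value ≈ 0.3003
Since p ≈ 0.3003 > α = 0.05, fail to reject H0; the data do not provide sufficient evidence against H0.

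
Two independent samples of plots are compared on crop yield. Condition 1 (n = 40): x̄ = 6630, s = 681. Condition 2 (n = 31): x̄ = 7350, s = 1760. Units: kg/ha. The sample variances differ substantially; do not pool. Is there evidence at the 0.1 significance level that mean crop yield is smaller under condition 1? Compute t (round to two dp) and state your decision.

Let group 1 = condition 1, group 2 = condition 2. H0: μ_1 = μ_2; H1: μ_1 < μ_2 (Welch's two-sample t-test, left-tailed).
t = (x̄_1 − x̄_2)/√(s_1²/n_1 + s_2²/n_2) = (6630 − 7350)/√(681²/40 + 1760²/31) = -2.16
Welch–Satterthwaite df ≈ 36.98
p-value = P(T ≤ -2.16) ≈ 0.0188
Since p ≈ 0.0188 < α = 0.1, reject H0; the evidence is statistically significant.

t = -2.16; reject H0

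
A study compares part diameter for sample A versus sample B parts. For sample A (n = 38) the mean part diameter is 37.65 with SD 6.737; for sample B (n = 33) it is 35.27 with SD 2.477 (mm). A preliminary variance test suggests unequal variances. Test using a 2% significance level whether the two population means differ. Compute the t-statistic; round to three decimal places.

2.026

Let group 1 = sample A, group 2 = sample B. H0: μ_1 = μ_2; H1: μ_1 ≠ μ_2 (Welch's two-sample t-test, two-sided).
t = (x̄_1 − x̄_2)/√(s_1²/n_1 + s_2²/n_2) = (37.65 − 35.27)/√(6.737²/38 + 2.477²/33) = 2.026
Welch–Satterthwaite df ≈ 48.07
Two-sided p-value ≈ 0.0484
Since p ≈ 0.0484 > α = 0.02, fail to reject H0; the data do not provide sufficient evidence against H0.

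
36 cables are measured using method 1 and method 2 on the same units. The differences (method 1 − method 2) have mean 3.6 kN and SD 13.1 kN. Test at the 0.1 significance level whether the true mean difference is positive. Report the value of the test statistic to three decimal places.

1.649

H0: μ_d = 0; H1: μ_d > 0 (paired t-test on the differences, right-tailed).
t = d̄/(s_d/√n) = 3.6/(13.1/√36) = 1.649
df = n − 1 = 35
p-value = P(T ≥ 1.649) ≈ 0.054
Since p ≈ 0.054 < α = 0.1, reject H0; the data support H1.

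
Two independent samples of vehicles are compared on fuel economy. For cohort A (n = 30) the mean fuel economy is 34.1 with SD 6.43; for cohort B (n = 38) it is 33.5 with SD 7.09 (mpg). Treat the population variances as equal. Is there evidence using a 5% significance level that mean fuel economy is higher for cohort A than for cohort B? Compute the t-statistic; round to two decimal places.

0.36

Let group 1 = cohort A, group 2 = cohort B. H0: μ_1 = μ_2; H1: μ_1 > μ_2 (two-sample pooled-variance t-test, right-tailed).
s_p² = [(30−1)·6.43² + (38−1)·7.09²]/(30+38−2) = 46.3473
t = (34.1 − 33.5)/√[46.3473·(1/30 + 1/38)] = 0.36
df = n₁ + n₂ − 2 = 66
p-value = P(T ≥ 0.36) ≈ 0.360
Since p ≈ 0.360 > α = 0.05, fail to reject H0; the evidence is not statistically significant.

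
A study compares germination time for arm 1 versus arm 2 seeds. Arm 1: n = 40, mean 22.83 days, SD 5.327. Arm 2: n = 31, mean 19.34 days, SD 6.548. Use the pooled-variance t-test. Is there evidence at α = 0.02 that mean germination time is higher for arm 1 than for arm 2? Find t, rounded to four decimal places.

2.4766

Let group 1 = arm 1, group 2 = arm 2. H0: μ_1 = μ_2; H1: μ_1 > μ_2 (two-sample pooled-variance t-test, right-tailed).
s_p² = [(40−1)·5.327² + (31−1)·6.548²]/(40+31−2) = 34.681
t = (22.83 − 19.34)/√[34.681·(1/40 + 1/31)] = 2.4766
df = n₁ + n₂ − 2 = 69
p-value = P(T ≥ 2.4766) ≈ 0.0079
Since p ≈ 0.0079 < α = 0.02, reject H0; the evidence is statistically significant.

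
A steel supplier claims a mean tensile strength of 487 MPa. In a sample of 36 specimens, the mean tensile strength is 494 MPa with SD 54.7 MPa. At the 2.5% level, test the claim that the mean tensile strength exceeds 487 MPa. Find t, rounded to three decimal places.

H0: μ = 487; H1: μ > 487 (one-sample t-test, right-tailed).
t = (x̄ − μ₀)/(s/√n) = (494 − 487)/(54.7/√36) = 0.768
df = n − 1 = 35
p-value = P(T ≥ 0.768) ≈ 0.2239
Since p ≈ 0.2239 > α = 0.025, fail to reject H0; the evidence is not statistically significant.

0.768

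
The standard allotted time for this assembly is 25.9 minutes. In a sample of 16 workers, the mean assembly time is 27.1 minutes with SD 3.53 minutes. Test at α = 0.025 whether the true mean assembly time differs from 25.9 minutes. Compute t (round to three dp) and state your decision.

H0: μ = 25.9; H1: μ ≠ 25.9 (one-sample t-test, two-sided).
t = (x̄ − μ₀)/(s/√n) = (27.1 − 25.9)/(3.53/√16) = 1.360
df = n − 1 = 15
Two-sided p-value ≈ 0.1940
Since p ≈ 0.1940 > α = 0.025, fail to reject H0; the data do not provide sufficient evidence against H0.

t = 1.360; fail to reject H0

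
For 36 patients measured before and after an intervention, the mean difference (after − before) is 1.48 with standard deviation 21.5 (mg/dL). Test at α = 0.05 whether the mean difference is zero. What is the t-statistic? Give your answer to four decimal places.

0.4130

H0: μ_d = 0; H1: μ_d ≠ 0 (paired t-test on the differences, two-sided).
t = d̄/(s_d/√n) = 1.48/(21.5/√36) = 0.4130
df = n − 1 = 35
Two-sided p-value ≈ 0.6821
Since p ≈ 0.6821 > α = 0.05, fail to reject H0; the evidence is not statistically significant.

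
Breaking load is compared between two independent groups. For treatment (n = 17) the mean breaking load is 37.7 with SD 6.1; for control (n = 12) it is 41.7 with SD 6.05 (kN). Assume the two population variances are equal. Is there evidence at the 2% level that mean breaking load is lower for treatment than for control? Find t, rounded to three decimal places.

Let group 1 = treatment, group 2 = control. H0: μ_1 = μ_2; H1: μ_1 < μ_2 (two-sample pooled-variance t-test, left-tailed).
s_p² = [(17−1)·6.1² + (12−1)·6.05²]/(17+12−2) = 36.9625
t = (37.7 − 41.7)/√[36.9625·(1/17 + 1/12)] = -1.745
df = n₁ + n₂ − 2 = 27
p-value = P(T ≤ -1.745) ≈ 0.046
Since p ≈ 0.046 > α = 0.02, fail to reject H0; the evidence is not statistically significant.

-1.745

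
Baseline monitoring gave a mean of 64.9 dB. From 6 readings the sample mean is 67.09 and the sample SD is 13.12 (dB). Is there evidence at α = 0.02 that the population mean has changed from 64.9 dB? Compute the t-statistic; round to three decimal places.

H0: μ = 64.9; H1: μ ≠ 64.9 (one-sample t-test, two-sided).
t = (x̄ − μ₀)/(s/√n) = (67.09 − 64.9)/(13.12/√6) = 0.409
df = n − 1 = 5
Two-sided p-value ≈ 0.6996
Since p ≈ 0.6996 > α = 0.02, fail to reject H0; the data do not provide sufficient evidence against H0.

0.409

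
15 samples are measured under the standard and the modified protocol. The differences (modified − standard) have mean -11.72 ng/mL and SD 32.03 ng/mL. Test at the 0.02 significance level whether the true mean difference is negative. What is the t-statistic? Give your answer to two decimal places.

H0: μ_d = 0; H1: μ_d < 0 (paired t-test on the differences, left-tailed).
t = d̄/(s_d/√n) = -11.72/(32.03/√15) = -1.42
df = n − 1 = 14
p-value = P(T ≤ -1.42) ≈ 0.089
Since p ≈ 0.089 > α = 0.02, fail to reject H0; the evidence is not statistically significant.

-1.42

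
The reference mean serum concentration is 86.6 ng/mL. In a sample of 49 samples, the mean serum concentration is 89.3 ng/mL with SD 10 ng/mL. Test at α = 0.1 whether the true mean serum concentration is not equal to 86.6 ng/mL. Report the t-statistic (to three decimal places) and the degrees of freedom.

t = 1.890, df = 48

H0: μ = 86.6; H1: μ ≠ 86.6 (one-sample t-test, two-sided).
t = (x̄ − μ₀)/(s/√n) = (89.3 − 86.6)/(10/√49) = 1.890
df = n − 1 = 48
Two-sided p-value ≈ 0.0648
Since p ≈ 0.0648 < α = 0.1, reject H0; the data support H1.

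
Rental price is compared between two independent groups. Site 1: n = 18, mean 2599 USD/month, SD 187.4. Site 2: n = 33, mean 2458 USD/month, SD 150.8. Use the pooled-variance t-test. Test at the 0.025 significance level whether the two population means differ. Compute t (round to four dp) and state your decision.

Let group 1 = site 1, group 2 = site 2. H0: μ_1 = μ_2; H1: μ_1 ≠ μ_2 (two-sample pooled-variance t-test, two-sided).
s_p² = [(18−1)·187.4² + (33−1)·150.8²]/(18+33−2) = 27035.1
t = (2599 − 2458)/√[27035.1·(1/18 + 1/33)] = 2.9266
df = n₁ + n₂ − 2 = 49
Two-sided p-value ≈ 0.0052
Since p ≈ 0.0052 < α = 0.025, reject H0; the evidence is statistically significant.

t = 2.9266; reject H0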